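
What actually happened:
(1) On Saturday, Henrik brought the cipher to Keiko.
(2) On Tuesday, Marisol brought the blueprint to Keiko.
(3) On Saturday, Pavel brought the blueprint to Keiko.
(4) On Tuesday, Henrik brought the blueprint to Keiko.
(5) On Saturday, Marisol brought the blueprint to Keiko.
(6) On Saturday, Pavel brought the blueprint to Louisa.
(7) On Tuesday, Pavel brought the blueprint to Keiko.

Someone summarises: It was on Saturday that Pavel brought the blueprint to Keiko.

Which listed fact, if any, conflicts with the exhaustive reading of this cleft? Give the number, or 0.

7

Focus of the cleft: "on Saturday" (the setting). Presupposed background: same agent, thing, recipient (Pavel / the blueprint / Keiko).
The exhaustive reading says no other setting fits that background.
But fact (7) also has same agent, thing, recipient (Pavel / the blueprint / Keiko), with setting = on Tuesday — so the exhaustive reading fails.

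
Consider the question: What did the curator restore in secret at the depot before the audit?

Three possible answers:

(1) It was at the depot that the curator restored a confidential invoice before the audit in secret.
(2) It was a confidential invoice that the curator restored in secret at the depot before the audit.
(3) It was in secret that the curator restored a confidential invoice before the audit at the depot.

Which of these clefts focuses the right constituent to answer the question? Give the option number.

2

The question word "what" targets the direct object.
Option (1) clefts "at the depot" — the location, not what was asked.
Option (2) clefts "a confidential invoice" — that matches what the question asks about.
Option (3) clefts "in secret" — the manner, not what was asked.
So the congruent reply is (2).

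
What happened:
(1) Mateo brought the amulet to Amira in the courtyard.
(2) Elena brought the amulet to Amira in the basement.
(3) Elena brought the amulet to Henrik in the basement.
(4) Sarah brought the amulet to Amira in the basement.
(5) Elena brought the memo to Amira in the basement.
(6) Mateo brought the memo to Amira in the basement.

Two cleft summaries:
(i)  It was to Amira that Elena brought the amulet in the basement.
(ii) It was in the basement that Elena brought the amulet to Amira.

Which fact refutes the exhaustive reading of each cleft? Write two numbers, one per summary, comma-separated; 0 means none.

3, 0

(i): focus "Amira". Looking for agent = Elena, thing = the amulet, setting = in the basement with some other recipient — fact (3) has Henrik there. Refuted.
(ii): focus "in the basement". No fact shares agent = Elena, thing = the amulet, recipient = Amira with a different setting. 0.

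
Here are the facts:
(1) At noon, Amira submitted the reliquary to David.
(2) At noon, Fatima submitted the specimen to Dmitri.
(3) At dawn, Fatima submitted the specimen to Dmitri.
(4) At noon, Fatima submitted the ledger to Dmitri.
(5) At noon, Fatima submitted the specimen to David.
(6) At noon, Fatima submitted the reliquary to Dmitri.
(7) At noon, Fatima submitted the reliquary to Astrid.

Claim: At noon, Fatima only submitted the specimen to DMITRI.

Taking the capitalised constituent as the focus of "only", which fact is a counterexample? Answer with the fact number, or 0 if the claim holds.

Focus (in capitals) is "Dmitri" — the recipient. "Only" excludes alternative recipients while holding fixed agent = Fatima, thing = the specimen, setting = at noon.
Fact (5) matches on agent = Fatima, thing = the specimen, setting = at noon, but has recipient = David instead. That refutes the claim.

5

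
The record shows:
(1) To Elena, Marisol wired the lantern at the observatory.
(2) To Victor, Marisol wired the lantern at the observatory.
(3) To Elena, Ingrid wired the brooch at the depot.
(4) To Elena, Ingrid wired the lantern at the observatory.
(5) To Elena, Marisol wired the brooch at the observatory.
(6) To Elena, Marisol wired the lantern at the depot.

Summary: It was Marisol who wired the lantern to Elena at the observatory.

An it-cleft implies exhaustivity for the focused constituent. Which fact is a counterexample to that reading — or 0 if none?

4

The cleft puts "Marisol" in focus and presupposes the open proposition with thing = the lantern, recipient = Elena, setting = at the observatory.
The exhaustive reading says no other agent fits that background.
But fact (4) also has thing = the lantern, recipient = Elena, setting = at the observatory, with agent = Ingrid — so the exhaustive reading fails.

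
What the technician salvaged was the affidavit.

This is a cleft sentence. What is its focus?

In a pseudo-cleft "What ... was X", the post-copular constituent X is the focus.
Here the focus is "the affidavit". The backgrounded (presupposed) material includes "the technician".

the affidavit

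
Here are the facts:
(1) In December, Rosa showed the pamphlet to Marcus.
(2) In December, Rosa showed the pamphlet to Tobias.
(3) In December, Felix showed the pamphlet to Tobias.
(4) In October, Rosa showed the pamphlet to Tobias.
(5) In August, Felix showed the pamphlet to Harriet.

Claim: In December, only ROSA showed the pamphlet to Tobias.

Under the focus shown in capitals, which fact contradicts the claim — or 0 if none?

The capitals mark "Rosa" as focus. So "only" rules out other agents, with the rest (the pamphlet as thing and Tobias as recipient and in December as setting) as background.
Fact (3) matches on the pamphlet as thing and Tobias as recipient and in December as setting, but has agent = Felix instead. That refutes the claim.

3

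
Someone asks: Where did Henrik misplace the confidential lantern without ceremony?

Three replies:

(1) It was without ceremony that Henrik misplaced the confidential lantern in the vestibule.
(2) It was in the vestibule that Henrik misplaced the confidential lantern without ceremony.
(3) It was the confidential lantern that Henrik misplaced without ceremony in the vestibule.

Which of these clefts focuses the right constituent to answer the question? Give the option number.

The question word "where" targets the location.
Option (1) clefts "without ceremony" — the manner, not what was asked.
Option (2) clefts "in the vestibule" — that matches what the question asks about.
Option (3) clefts "the confidential lantern" — the direct object, not what was asked.
So the congruent reply is (2).

2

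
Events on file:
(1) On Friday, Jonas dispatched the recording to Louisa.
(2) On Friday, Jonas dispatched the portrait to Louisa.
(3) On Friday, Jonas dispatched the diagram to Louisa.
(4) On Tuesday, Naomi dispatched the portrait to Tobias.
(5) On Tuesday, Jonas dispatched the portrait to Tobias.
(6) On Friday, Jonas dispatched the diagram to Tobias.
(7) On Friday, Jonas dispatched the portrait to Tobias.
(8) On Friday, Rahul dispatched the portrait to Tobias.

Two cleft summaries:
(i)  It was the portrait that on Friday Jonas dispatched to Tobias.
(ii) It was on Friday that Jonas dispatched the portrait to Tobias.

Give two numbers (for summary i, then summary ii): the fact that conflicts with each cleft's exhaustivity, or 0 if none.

6, 5

(i): focus "the portrait". Looking for Jonas as agent and Tobias as recipient and on Friday as setting with some other thing — fact (6) has the diagram there. Refuted.
(ii): focus "on Friday". Looking for Jonas as agent and the portrait as thing and Tobias as recipient with some other setting — fact (5) has on Tuesday there. Refuted.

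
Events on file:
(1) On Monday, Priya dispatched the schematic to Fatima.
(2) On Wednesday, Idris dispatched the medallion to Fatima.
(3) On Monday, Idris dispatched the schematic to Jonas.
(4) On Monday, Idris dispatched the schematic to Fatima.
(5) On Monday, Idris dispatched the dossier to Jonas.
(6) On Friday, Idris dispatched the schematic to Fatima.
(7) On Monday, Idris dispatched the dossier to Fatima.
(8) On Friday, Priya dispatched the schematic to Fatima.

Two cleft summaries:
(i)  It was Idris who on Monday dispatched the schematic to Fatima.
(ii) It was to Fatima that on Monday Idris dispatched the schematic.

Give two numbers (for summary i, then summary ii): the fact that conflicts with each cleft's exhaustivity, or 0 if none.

1, 3

Summary (i) focuses "Idris" (the agent); background thing = the schematic, recipient = Fatima, setting = on Monday. Fact (1) matches that background with agent = Priya — refutes (i).
Summary (ii) focuses "Fatima" (the recipient); background agent = Idris, thing = the schematic, setting = on Monday. Fact (3) matches that background with recipient = Jonas — refutes (ii).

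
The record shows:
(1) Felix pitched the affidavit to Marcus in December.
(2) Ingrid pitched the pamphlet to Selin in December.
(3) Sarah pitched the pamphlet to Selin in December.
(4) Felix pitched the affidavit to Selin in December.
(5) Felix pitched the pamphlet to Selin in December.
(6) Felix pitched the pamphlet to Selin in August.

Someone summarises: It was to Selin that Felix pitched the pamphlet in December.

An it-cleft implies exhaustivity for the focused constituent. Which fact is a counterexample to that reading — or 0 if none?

0

Focus of the cleft: "Selin" (the recipient). Presupposed background: Felix as agent and the pamphlet as thing and in December as setting.
Exhaustivity: Selin is the only recipient satisfying that background.
No listed fact matches the background with a different recipient. Exhaustivity holds.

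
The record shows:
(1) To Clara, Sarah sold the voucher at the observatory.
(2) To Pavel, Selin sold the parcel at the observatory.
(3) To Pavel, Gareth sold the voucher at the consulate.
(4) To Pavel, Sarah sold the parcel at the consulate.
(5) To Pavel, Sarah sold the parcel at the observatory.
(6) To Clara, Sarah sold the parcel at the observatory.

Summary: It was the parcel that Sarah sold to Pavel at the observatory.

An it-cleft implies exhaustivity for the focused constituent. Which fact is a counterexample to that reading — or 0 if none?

0

Focus of the cleft: "the parcel" (the thing). Presupposed background: same agent, recipient, setting (Sarah / Pavel / at the observatory).
Exhaustivity: the parcel is the only thing satisfying that background.
No listed fact matches the background with a different thing. Exhaustivity holds.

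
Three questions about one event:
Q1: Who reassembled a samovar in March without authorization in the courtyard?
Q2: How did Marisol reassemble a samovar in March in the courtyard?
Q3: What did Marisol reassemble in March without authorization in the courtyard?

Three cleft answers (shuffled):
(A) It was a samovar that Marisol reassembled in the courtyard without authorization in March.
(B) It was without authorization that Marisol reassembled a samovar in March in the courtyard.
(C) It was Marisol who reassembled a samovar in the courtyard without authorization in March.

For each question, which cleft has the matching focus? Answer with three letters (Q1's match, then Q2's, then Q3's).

Q1 asks about the subject (agent); cleft (C) focuses "Marisol", which is the subject (agent) — so Q1 → C.
Q2 asks about the manner; cleft (B) focuses "without authorization", which is the manner — so Q2 → B.
Q3 asks about the direct object; cleft (A) focuses "a samovar", which is the direct object — so Q3 → A.
Mapping: Q1→C, Q2→B, Q3→A.

CBA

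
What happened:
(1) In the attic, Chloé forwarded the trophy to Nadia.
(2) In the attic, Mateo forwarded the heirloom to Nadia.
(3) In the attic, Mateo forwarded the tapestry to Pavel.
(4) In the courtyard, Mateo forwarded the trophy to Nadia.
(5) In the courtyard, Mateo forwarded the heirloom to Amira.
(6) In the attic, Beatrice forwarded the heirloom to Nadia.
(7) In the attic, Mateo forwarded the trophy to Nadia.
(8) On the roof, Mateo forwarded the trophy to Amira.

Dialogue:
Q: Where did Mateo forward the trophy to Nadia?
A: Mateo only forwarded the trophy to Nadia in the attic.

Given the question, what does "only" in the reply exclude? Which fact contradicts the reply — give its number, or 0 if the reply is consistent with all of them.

4

Answering "Where did ...?" puts focus on the setting — here, "in the attic".
So "only" ranges over settings; the rest (agent = Mateo, thing = the trophy, recipient = Nadia) is presupposed.
Fact (4) keeps agent = Mateo, thing = the trophy, recipient = Nadia but has setting = in the courtyard; that refutes the reply.
(Fact (2) would refute a reading with focus on the thing — but that is not what the question asks.)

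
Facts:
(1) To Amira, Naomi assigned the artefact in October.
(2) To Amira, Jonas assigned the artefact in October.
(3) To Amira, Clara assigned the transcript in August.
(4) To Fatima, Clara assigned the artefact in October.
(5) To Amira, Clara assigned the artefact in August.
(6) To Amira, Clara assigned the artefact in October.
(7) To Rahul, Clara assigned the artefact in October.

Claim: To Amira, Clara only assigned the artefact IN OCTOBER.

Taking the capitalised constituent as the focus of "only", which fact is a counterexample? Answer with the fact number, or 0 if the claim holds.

5

The capitals mark "in October" as focus. So "only" rules out other settings, with the rest (Clara as agent and the artefact as thing and Amira as recipient) as background.
Fact (5) shares the background but differs in setting (in August) — a counterexample.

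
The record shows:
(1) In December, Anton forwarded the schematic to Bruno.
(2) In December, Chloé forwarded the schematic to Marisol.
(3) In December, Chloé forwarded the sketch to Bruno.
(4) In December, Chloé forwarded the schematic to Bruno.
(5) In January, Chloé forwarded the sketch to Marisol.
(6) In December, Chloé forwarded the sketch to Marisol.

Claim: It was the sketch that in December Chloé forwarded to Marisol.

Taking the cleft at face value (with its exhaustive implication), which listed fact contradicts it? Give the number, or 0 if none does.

The cleft puts "the sketch" in focus and presupposes the open proposition with agent = Chloé, recipient = Marisol, setting = in December.
The exhaustive reading says no other thing fits that background.
But fact (2) also has agent = Chloé, recipient = Marisol, setting = in December, with thing = the schematic — so the exhaustive reading fails.

2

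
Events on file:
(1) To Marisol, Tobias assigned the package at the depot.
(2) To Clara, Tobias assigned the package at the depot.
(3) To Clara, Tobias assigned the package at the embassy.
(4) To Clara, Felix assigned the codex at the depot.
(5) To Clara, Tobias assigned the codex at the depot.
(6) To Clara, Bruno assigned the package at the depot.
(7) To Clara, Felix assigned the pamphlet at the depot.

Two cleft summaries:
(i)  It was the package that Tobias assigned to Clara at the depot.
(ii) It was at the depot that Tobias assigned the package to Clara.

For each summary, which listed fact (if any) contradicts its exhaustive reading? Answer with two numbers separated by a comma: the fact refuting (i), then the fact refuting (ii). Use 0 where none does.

(i): focus "the package". Looking for same agent, recipient, setting (Tobias / Clara / at the depot) with some other thing — fact (5) has the codex there. Refuted.
(ii): focus "at the depot". Looking for same agent, thing, recipient (Tobias / the package / Clara) with some other setting — fact (3) has at the embassy there. Refuted.

5, 3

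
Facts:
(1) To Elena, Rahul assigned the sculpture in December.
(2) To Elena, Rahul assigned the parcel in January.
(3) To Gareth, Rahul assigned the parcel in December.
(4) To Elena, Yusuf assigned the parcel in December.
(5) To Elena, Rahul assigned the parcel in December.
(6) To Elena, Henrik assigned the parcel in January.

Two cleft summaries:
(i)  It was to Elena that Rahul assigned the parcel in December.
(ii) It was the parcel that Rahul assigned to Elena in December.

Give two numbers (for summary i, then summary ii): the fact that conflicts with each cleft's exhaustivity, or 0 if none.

(i): focus "Elena". Looking for same agent, thing, setting (Rahul / the parcel / in December) with some other recipient — fact (3) has Gareth there. Refuted.
(ii): focus "the parcel". Looking for same agent, recipient, setting (Rahul / Elena / in December) with some other thing — fact (1) has the sculpture there. Refuted.

3, 1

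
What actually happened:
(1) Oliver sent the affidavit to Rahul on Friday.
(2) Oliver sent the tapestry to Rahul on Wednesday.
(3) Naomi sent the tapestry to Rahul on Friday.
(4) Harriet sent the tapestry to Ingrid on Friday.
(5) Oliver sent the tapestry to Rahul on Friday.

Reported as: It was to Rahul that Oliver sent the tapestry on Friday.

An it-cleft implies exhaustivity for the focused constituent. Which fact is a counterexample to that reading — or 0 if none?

Focus of the cleft: "Rahul" (the recipient). Presupposed background: agent = Oliver, thing = the tapestry, setting = on Friday.
Exhaustivity: Rahul is the only recipient satisfying that background.
No listed fact matches the background with a different recipient. Exhaustivity holds.

0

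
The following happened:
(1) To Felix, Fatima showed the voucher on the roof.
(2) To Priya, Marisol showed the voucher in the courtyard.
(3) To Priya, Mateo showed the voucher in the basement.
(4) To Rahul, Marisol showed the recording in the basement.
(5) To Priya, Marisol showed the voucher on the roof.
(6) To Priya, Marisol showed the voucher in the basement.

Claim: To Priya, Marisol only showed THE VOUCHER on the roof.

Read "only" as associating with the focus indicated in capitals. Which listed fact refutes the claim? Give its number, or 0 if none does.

0

The capitals mark "the voucher" as focus. So "only" rules out other things, with the rest (same agent, recipient, setting (Marisol / Priya / on the roof)) as background.
Every other fact changes something in the background, not just the thing. Nothing refutes the claim.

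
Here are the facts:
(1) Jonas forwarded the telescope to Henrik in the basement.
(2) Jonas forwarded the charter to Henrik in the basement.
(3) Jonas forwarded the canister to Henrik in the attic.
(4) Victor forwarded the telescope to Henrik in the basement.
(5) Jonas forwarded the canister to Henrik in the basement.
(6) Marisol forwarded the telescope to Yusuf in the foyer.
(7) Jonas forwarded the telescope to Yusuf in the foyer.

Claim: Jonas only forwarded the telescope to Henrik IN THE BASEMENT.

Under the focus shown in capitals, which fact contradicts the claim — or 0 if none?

The capitals mark "in the basement" as focus. So "only" rules out other settings, with the rest (Jonas as agent and the telescope as thing and Henrik as recipient) as background.
Every other fact changes something in the background, not just the setting. Nothing refutes the claim.

0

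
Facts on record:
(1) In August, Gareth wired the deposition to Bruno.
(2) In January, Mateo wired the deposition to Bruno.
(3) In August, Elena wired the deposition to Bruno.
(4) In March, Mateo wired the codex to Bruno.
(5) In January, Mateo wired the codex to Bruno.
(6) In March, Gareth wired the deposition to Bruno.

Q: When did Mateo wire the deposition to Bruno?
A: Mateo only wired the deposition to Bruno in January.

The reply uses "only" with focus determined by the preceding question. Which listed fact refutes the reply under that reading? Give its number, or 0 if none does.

0

The question "When did ...?" targets the setting, so in the reply the focus falls on "in January".
"Only" then excludes alternative settings while the background — agent = Mateo, thing = the deposition, recipient = Bruno — is held fixed.
No listed fact shares that background with another setting. Nothing contradicts the reply.
(Fact (5) would refute a reading with focus on the thing — but that is not what the question asks.)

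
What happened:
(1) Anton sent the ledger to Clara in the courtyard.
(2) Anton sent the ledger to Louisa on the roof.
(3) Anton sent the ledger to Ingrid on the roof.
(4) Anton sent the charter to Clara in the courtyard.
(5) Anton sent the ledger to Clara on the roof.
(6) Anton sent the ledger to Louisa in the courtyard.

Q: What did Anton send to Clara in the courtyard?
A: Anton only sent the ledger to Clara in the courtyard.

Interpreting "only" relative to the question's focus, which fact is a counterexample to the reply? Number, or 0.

Answering "What did ...?" puts focus on the thing — here, "the ledger".
So "only" ranges over things; the rest (Anton as agent and Clara as recipient and in the courtyard as setting) is presupposed.
Fact (4) shares the background with a different thing (the charter) — counterexample.
(Fact (6) would refute a reading with focus on the recipient — but that is not what the question asks.)

4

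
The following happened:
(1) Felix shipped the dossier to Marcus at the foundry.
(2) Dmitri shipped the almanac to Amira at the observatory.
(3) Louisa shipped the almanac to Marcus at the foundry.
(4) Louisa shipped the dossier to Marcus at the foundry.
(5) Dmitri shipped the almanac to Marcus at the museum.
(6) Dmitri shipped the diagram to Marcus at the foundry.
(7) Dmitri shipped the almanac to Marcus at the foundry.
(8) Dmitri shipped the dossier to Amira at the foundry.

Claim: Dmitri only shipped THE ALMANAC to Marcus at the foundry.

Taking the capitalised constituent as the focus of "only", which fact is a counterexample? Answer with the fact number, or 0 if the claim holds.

6

Focus (in capitals) is "the almanac" — the thing. "Only" excludes alternative things while holding fixed agent = Dmitri, recipient = Marcus, setting = at the foundry.
Fact (6) shares the background but differs in thing (the diagram) — a counterexample.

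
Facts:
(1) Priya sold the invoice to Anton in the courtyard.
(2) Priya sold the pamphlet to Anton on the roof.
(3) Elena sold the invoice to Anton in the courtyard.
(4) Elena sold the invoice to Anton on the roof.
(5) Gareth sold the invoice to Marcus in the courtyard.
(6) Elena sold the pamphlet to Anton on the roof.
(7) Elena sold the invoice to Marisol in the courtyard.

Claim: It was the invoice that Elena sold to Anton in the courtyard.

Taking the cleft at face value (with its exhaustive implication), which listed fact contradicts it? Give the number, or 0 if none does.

Focus of the cleft: "the invoice" (the thing). Presupposed background: same agent, recipient, setting (Elena / Anton / in the courtyard).
The exhaustive reading says no other thing fits that background.
Every other fact differs from the presupposition on some backgrounded slot, so none challenges the exhaustivity.

0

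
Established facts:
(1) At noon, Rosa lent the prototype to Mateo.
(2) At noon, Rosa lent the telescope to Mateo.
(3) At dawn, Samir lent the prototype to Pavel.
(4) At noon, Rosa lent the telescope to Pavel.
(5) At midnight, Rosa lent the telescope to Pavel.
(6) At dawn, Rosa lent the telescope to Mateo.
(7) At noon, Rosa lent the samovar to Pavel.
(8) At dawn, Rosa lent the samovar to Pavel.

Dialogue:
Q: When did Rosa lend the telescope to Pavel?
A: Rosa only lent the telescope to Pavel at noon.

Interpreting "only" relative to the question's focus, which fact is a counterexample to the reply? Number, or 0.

Answering "When did ...?" puts focus on the setting — here, "at noon".
So "only" ranges over settings; the rest (same agent, thing, recipient (Rosa / the telescope / Pavel)) is presupposed.
Fact (5) keeps same agent, thing, recipient (Rosa / the telescope / Pavel) but has setting = at midnight; that refutes the reply.
(Fact (7) would refute a reading with focus on the thing — but that is not what the question asks.)

5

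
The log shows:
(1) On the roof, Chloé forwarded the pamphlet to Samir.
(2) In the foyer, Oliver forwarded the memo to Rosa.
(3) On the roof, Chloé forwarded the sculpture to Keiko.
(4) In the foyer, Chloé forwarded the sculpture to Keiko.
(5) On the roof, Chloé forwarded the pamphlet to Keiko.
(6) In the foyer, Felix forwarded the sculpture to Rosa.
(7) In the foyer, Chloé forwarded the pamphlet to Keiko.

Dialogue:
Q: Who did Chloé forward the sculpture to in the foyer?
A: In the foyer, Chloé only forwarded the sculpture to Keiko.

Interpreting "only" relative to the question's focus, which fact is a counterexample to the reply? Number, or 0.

The question "Who did ... to ...?" targets the recipient, so in the reply the focus falls on "Keiko".
So "only" ranges over recipients; the rest (agent = Chloé, thing = the sculpture, setting = in the foyer) is presupposed.
No listed fact shares that background with another recipient. Nothing contradicts the reply.
(Fact (3) would refute a reading with focus on the setting — but that is not what the question asks.)

0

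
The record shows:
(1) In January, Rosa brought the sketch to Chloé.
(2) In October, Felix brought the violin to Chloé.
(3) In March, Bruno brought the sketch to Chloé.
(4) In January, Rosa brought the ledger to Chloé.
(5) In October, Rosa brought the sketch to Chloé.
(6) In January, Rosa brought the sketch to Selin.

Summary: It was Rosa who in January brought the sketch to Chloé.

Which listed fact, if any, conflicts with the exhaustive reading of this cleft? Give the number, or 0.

0

Focus of the cleft: "Rosa" (the agent). Presupposed background: same thing, recipient, setting (the sketch / Chloé / in January).
The exhaustive reading says no other agent fits that background.
Every other fact differs from the presupposition on some backgrounded slot, so none challenges the exhaustivity.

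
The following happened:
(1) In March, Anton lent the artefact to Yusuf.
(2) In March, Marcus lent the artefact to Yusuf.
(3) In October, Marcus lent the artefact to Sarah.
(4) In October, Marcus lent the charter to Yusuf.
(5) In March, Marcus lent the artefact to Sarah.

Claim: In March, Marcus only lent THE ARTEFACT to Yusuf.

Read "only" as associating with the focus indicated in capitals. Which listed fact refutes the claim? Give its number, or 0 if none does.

0

Focus (in capitals) is "the artefact" — the thing. "Only" excludes alternative things while holding fixed Marcus as agent and Yusuf as recipient and in March as setting.
Every other fact changes something in the background, not just the thing. Nothing refutes the claim.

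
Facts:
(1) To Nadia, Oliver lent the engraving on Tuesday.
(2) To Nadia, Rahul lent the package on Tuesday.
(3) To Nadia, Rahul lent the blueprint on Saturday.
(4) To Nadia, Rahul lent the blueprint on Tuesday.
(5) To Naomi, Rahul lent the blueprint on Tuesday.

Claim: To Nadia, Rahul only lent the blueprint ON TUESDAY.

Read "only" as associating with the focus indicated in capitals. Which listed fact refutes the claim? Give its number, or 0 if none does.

3

Focus (in capitals) is "on Tuesday" — the setting. "Only" excludes alternative settings while holding fixed same agent, thing, recipient (Rahul / the blueprint / Nadia).
Fact (3) matches on same agent, thing, recipient (Rahul / the blueprint / Nadia), but has setting = on Saturday instead. That refutes the claim.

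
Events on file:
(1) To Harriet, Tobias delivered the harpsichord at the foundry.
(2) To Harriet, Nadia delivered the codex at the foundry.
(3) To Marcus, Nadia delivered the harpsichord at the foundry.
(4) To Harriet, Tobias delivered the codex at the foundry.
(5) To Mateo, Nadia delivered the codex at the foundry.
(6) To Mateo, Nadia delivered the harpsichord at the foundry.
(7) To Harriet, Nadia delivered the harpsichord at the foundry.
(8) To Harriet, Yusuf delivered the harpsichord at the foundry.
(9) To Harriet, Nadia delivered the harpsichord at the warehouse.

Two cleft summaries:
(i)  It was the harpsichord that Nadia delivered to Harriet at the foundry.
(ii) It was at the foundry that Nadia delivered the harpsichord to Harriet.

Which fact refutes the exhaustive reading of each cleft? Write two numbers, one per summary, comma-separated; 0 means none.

Summary (i) focuses "the harpsichord" (the thing); background agent = Nadia, recipient = Harriet, setting = at the foundry. Fact (2) matches that background with thing = the codex — refutes (i).
Summary (ii) focuses "at the foundry" (the setting); background agent = Nadia, thing = the harpsichord, recipient = Harriet. Fact (9) matches that background with setting = at the warehouse — refutes (ii).

2, 9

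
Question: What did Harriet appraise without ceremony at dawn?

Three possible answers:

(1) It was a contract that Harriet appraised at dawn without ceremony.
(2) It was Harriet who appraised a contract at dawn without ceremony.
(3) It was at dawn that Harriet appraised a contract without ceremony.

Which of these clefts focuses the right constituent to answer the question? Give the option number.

1

The question word "what" targets the direct object.
Option (1) clefts "a contract" — that matches what the question asks about.
Option (2) clefts "Harriet" — the subject (agent), not what was asked.
Option (3) clefts "at dawn" — the time, not what was asked.
So the congruent reply is (1).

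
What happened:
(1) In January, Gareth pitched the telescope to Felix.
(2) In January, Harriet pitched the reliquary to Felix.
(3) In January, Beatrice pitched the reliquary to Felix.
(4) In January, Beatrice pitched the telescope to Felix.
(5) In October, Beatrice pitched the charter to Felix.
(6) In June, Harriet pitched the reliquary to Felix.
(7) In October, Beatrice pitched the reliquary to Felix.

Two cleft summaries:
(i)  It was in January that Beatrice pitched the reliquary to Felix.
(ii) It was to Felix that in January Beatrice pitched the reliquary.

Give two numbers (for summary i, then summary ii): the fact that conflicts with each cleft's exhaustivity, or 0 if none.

7, 0

Summary (i) focuses "in January" (the setting); background agent = Beatrice, thing = the reliquary, recipient = Felix. Fact (7) matches that background with setting = in October — refutes (i).
Summary (ii) focuses "Felix" (the recipient); background agent = Beatrice, thing = the reliquary, setting = in January. No fact matches that background with a different recipient, so 0.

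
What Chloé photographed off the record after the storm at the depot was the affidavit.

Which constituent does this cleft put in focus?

the affidavit

In a pseudo-cleft "What ... was X", the post-copular constituent X is the focus.
Here the focus is "the affidavit". The backgrounded (presupposed) material includes "Chloé", "off the record", "after the storm" and "at the depot".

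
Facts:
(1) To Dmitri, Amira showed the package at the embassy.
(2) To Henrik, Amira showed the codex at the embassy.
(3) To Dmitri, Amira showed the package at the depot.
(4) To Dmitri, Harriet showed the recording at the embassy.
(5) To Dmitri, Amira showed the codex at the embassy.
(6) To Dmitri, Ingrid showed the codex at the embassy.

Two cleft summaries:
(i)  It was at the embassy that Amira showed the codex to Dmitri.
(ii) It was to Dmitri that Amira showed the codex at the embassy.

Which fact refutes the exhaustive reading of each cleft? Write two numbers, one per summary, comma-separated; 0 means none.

0, 2

(i): focus "at the embassy". No fact shares agent = Amira, thing = the codex, recipient = Dmitri with a different setting. 0.
(ii): focus "Dmitri". Looking for agent = Amira, thing = the codex, setting = at the embassy with some other recipient — fact (2) has Henrik there. Refuted.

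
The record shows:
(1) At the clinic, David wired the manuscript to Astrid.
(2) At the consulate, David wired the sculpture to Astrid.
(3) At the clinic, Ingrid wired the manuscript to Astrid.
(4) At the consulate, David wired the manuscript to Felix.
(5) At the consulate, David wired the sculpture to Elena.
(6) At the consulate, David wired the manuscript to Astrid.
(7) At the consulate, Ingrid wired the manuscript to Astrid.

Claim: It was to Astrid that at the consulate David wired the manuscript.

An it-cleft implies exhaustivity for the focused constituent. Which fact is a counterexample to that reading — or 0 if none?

The cleft puts "Astrid" in focus and presupposes the open proposition with same agent, thing, setting (David / the manuscript / at the consulate).
Exhaustivity: Astrid is the only recipient satisfying that background.
Fact (4) shares the background but with recipient = Felix; exhaustivity is violated.

4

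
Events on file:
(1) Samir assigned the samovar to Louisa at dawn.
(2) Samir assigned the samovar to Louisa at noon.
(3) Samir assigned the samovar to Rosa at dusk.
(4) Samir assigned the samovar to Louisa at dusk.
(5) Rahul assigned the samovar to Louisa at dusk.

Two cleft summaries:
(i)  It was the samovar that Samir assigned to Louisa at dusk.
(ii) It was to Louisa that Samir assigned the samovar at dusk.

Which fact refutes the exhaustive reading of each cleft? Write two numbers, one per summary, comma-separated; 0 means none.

0, 3

(i): focus "the samovar". No fact shares same agent, recipient, setting (Samir / Louisa / at dusk) with a different thing. 0.
(ii): focus "Louisa". Looking for same agent, thing, setting (Samir / the samovar / at dusk) with some other recipient — fact (3) has Rosa there. Refuted.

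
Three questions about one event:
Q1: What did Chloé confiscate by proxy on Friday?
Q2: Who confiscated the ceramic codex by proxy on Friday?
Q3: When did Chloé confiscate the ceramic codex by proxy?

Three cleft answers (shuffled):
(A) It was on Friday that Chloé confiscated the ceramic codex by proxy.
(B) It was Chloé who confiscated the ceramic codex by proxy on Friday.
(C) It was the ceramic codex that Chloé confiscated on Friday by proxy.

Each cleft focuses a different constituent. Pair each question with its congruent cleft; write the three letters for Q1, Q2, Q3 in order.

Q1 asks about the direct object; cleft (C) focuses "the ceramic codex", which is the direct object — so Q1 → C.
Q2 asks about the subject (agent); cleft (B) focuses "Chloé", which is the subject (agent) — so Q2 → B.
Q3 asks about the time; cleft (A) focuses "on Friday", which is the time — so Q3 → A.
Mapping: Q1→C, Q2→B, Q3→A.

CBA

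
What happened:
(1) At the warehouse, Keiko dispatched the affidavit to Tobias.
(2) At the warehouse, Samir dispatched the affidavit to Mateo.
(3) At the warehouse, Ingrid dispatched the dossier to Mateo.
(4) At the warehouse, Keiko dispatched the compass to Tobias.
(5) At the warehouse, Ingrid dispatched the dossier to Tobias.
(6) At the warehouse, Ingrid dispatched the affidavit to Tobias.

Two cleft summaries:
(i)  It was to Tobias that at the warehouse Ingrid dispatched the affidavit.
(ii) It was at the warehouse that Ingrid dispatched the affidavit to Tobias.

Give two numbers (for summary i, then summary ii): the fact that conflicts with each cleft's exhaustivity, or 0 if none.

0, 0

(i): focus "Tobias". No fact shares same agent, thing, setting (Ingrid / the affidavit / at the warehouse) with a different recipient. 0.
(ii): focus "at the warehouse". No fact shares same agent, thing, recipient (Ingrid / the affidavit / Tobias) with a different setting. 0.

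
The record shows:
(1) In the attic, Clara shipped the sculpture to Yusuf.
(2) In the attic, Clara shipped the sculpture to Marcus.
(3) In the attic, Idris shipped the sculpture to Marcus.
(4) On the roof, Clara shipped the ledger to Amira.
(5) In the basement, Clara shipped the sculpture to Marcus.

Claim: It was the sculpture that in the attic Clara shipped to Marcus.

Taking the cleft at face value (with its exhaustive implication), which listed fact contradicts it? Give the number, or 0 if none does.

The cleft puts "the sculpture" in focus and presupposes the open proposition with agent = Clara, recipient = Marcus, setting = in the attic.
The exhaustive reading says no other thing fits that background.
No listed fact matches the background with a different thing. Exhaustivity holds.

0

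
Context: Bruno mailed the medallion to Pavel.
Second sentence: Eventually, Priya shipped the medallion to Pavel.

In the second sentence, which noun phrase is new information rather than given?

Priya

"the medallion" and "Pavel" in the second sentence are given — already mentioned in the context.
"Priya" has no antecedent in the context; it is discourse-new.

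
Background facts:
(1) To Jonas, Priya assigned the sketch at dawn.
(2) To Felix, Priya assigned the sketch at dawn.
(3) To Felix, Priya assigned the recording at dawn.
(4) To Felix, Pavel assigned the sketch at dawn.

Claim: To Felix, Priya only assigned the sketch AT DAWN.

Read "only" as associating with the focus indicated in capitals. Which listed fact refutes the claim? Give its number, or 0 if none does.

Focus (in capitals) is "at dawn" — the setting. "Only" excludes alternative settings while holding fixed Priya as agent and the sketch as thing and Felix as recipient.
Every other fact changes something in the background, not just the setting. Nothing refutes the claim.

0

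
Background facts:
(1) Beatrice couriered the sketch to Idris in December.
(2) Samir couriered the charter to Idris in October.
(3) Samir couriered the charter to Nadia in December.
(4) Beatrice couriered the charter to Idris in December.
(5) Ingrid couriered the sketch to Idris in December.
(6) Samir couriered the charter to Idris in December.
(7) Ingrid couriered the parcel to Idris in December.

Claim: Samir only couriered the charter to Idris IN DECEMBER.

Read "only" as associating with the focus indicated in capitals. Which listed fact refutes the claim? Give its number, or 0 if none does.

The capitals mark "in December" as focus. So "only" rules out other settings, with the rest (same agent, thing, recipient (Samir / the charter / Idris)) as background.
Fact (2) shares the background but differs in setting (in October) — a counterexample.

2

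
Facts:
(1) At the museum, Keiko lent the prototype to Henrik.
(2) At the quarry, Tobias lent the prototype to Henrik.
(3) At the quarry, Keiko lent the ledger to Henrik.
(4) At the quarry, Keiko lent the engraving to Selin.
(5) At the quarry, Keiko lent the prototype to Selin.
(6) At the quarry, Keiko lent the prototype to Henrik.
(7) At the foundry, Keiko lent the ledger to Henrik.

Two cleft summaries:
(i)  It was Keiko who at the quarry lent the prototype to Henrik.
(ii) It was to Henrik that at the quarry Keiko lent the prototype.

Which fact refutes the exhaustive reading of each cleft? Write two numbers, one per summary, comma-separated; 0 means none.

2, 5

Summary (i) focuses "Keiko" (the agent); background thing = the prototype, recipient = Henrik, setting = at the quarry. Fact (2) matches that background with agent = Tobias — refutes (i).
Summary (ii) focuses "Henrik" (the recipient); background agent = Keiko, thing = the prototype, setting = at the quarry. Fact (5) matches that background with recipient = Selin — refutes (ii).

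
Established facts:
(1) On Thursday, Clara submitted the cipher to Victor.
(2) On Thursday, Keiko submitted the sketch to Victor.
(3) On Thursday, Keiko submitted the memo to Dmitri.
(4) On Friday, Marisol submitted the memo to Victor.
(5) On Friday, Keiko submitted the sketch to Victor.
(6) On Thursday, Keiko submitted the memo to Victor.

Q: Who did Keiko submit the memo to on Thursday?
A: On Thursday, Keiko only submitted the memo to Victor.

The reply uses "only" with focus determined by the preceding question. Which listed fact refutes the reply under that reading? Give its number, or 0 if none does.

The question "Who did ... to ...?" targets the recipient, so in the reply the focus falls on "Victor".
"Only" then excludes alternative recipients while the background — agent = Keiko, thing = the memo, setting = on Thursday — is held fixed.
Fact (3) shares the background with a different recipient (Dmitri) — counterexample.
(Fact (2) would refute a reading with focus on the thing — but that is not what the question asks.)

3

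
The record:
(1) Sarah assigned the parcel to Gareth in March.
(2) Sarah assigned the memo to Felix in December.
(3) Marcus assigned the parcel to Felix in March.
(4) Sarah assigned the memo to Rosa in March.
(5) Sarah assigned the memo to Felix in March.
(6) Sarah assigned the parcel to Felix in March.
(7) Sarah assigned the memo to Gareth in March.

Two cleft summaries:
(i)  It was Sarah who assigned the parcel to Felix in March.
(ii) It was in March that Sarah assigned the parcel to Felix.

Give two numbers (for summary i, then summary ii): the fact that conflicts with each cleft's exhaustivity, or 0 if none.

Summary (i) focuses "Sarah" (the agent); background same thing, recipient, setting (the parcel / Felix / in March). Fact (3) matches that background with agent = Marcus — refutes (i).
Summary (ii) focuses "in March" (the setting); background same agent, thing, recipient (Sarah / the parcel / Felix). No fact matches that background with a different setting, so 0.

3, 0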